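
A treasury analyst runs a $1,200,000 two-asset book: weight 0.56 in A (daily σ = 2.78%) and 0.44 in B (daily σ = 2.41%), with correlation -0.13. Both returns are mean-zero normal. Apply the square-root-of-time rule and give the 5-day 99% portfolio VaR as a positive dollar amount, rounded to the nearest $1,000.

$110,000

σ_p = √(0.56²·2.78² + 0.44²·2.41² + 2·-0.13·0.56·0.44·2.78·2.41) = 1.766%.
σ_{5d} = 1.766% × √5 = 3.949%.
z(99%) = 2.326.
VaR = 2.326 × 3.949% = 9.185%; on $1,200,000 that is $110,220.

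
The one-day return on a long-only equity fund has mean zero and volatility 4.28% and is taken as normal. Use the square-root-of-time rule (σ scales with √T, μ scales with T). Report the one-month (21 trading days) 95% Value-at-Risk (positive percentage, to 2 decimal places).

32.26%

At 95%, z = 1.645.
σ_{21d} = 4.28% × √21 = 19.613%.
VaR = 1.645 × 19.613% = 32.263%.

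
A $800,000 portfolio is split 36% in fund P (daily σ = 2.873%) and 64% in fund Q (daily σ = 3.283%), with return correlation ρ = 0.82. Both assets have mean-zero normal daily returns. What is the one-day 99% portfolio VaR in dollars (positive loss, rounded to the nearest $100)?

σ_p² = 0.36²·2.873² + 0.64²·3.283² + 2·0.82·0.36·0.64·2.873·3.283 = 9.0484 (%²).
σ_p = √9.0484 = 3.008%.
At 99%, z = 2.326.
VaR = 2.326 × 3.008% = 6.997%; on $800,000 that is $55,976.

$56,000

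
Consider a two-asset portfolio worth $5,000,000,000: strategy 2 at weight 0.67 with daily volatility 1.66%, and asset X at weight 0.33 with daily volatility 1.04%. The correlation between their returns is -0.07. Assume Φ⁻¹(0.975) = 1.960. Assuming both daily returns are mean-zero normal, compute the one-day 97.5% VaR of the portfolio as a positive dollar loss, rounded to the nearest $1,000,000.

$112,000,000

σ_p² = 0.67²·1.66² + 0.33²·1.04² + 2·-0.07·0.67·0.33·1.66·1.04 = 1.3013 (%²).
σ_p = √1.3013 = 1.141%.
VaR = 1.960 × 1.141% = 2.236%; on $5,000,000,000 that is $111,800,000.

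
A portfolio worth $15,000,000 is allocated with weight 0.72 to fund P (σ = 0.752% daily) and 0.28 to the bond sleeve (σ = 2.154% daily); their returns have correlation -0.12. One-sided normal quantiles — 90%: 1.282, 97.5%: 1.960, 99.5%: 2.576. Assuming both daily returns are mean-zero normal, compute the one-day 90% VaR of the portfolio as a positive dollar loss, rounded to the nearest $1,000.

$146,000

σ_p² = 0.72²·0.752² + 0.28²·2.154² + 2·-0.12·0.72·0.28·0.752·2.154 = 0.5785 (%²).
σ_p = √0.5785 = 0.761%.
VaR = 1.282 × 0.761% = 0.976%; on $15,000,000 that is $146,400.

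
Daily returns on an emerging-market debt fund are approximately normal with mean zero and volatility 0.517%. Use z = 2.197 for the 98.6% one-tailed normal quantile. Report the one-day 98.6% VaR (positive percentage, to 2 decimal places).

1.14%

VaR = z·σ = 2.197 × 0.517% = 1.136%.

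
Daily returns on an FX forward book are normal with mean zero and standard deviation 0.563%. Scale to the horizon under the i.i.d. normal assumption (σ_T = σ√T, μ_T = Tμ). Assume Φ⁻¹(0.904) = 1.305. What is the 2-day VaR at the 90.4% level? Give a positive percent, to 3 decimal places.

1.039%

σ_{2d} = 0.563% × √2 = 0.796%.
VaR = 1.305 × 0.796% = 1.039%.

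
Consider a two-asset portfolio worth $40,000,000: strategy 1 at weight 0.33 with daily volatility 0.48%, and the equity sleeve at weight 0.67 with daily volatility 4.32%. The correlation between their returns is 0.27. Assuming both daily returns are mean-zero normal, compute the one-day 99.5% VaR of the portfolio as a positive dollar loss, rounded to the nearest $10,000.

σ_p² = 0.33²·0.48² + 0.67²·4.32² + 2·0.27·0.33·0.67·0.48·4.32 = 8.6502 (%²).
σ_p = √8.6502 = 2.941%.
At 99.5%, z = 2.576.
VaR = 2.576 × 2.941% = 7.576%; on $40,000,000 that is $3,030,400.

$3,030,000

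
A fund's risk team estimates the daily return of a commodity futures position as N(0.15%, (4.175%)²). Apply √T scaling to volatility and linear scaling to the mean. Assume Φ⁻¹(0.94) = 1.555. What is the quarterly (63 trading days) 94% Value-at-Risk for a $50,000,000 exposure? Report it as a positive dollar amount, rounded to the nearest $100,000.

$21,000,000

σ_{63d} = 4.175% × √63 = 33.138%; μ_{63d} = 63 × 0.15% = 9.450%.
VaR = −(9.450%) + 1.555 × 33.138% = 42.080%.
On $50,000,000: 0.42080 × $50,000,000 = $21,040,000.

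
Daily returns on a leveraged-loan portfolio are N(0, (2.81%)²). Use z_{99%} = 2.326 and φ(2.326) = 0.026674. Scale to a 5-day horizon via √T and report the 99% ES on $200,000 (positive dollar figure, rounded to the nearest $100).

$33,500

σ_{5d} = 2.81% × √5 = 6.283%.
ES multiplier = φ(z)/(1−α) = 0.026674/0.01 = 2.667.
ES = 6.283% × 2.667 = 16.757%; on $200,000: $33,514.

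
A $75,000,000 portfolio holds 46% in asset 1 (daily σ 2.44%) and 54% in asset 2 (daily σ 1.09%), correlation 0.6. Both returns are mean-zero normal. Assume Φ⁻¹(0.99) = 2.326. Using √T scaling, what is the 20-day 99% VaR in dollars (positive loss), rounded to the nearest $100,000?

$12,100,000

σ_p = √(0.46²·2.44² + 0.54²·1.09² + 2·0.6·0.46·0.54·2.44·1.09) = 1.549%.
σ_{20d} = 1.549% × √20 = 6.927%.
VaR = 2.326 × 6.927% = 16.112%; on $75,000,000 that is $12,084,000.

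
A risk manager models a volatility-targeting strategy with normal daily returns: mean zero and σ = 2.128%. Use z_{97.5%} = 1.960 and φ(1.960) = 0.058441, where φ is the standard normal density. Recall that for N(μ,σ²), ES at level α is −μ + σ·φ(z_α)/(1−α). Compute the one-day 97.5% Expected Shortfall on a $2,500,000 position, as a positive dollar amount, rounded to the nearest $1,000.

$124,000

Tail multiplier: φ(z)/(1−α) = 0.058441 / 0.025 = 2.338.
ES = 2.128% × 2.338 = 4.975%.
On $2,500,000: 0.04975 × $2,500,000 = $124,375.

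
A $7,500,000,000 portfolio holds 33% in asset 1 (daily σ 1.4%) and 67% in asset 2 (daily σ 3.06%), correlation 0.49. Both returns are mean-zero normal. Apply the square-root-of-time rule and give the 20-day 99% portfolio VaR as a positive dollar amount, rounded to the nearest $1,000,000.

σ_p = √(0.33²·1.4² + 0.67²·3.06² + 2·0.49·0.33·0.67·1.4·3.06) = 2.312%.
σ_{20d} = 2.312% × √20 = 10.340%.
z(99%) = 2.326.
VaR = 2.326 × 10.340% = 24.051%; on $7,500,000,000 that is $1,803,825,000.

$1,804,000,000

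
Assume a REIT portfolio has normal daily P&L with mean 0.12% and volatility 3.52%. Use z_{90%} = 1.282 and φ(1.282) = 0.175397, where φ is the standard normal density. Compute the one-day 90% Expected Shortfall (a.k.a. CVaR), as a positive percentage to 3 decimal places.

6.054%

Tail multiplier: φ(z)/(1−α) = 0.175397 / 0.1 = 1.754.
ES = −(0.12%) + 3.52% × 1.754 = 6.054%.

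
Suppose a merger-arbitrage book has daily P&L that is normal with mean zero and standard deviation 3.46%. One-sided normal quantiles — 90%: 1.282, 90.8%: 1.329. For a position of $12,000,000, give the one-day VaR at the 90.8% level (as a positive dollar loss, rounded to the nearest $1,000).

$552,000

VaR = z·σ = 1.329 × 3.46% = 4.598%.
On $12,000,000: 0.04598 × $12,000,000 = $551,760.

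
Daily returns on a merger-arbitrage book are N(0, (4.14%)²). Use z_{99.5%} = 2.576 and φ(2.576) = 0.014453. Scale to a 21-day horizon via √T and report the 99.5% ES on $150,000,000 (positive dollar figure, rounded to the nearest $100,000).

$82,300,000

σ_{21d} = 4.14% × √21 = 18.972%.
ES multiplier = φ(z)/(1−α) = 0.014453/0.005 = 2.891.
ES = 18.972% × 2.891 = 54.848%; on $150,000,000: $82,272,000.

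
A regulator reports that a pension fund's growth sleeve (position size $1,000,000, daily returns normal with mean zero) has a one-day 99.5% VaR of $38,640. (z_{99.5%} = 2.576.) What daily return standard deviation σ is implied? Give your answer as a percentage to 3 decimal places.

1.500%

VaR as a fraction: $38,640 / $1,000,000 = 3.864%.
σ = VaR / z = 3.864% / 2.576 = 1.500%.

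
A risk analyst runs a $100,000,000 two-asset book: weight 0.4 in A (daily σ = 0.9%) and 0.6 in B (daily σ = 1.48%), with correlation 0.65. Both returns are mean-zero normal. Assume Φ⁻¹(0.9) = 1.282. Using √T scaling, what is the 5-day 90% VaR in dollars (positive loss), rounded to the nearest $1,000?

σ_p = √(0.4²·0.9² + 0.6²·1.48² + 2·0.65·0.4·0.6·0.9·1.48) = 1.155%.
σ_{5d} = 1.155% × √5 = 2.583%.
VaR = 1.282 × 2.583% = 3.311%; on $100,000,000 that is $3,311,000.

$3,311,000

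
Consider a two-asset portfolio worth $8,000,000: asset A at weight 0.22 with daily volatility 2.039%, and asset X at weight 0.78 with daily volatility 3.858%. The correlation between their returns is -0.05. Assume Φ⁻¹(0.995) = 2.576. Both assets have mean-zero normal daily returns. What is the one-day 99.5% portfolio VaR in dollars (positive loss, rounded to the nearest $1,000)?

σ_p² = 0.22²·2.039² + 0.78²·3.858² + 2·-0.05·0.22·0.78·2.039·3.858 = 9.1218 (%²).
σ_p = √9.1218 = 3.020%.
VaR = 2.576 × 3.020% = 7.780%; on $8,000,000 that is $622,400.

$622,000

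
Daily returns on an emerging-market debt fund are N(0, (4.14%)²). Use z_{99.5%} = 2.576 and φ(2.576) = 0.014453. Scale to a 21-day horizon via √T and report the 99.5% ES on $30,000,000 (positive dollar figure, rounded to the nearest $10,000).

σ_{21d} = 4.14% × √21 = 18.972%.
ES multiplier = φ(z)/(1−α) = 0.014453/0.005 = 2.891.
ES = 18.972% × 2.891 = 54.848%; on $30,000,000: $16,454,400.

$16,450,000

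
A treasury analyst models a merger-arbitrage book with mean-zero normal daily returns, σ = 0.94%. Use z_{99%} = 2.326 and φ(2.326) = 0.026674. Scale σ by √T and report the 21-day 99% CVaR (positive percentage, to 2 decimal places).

11.49%

σ_{21d} = 0.94% × √21 = 4.308%.
ES multiplier = φ(z)/(1−α) = 0.026674/0.01 = 2.667.
ES = 4.308% × 2.667 = 11.489%.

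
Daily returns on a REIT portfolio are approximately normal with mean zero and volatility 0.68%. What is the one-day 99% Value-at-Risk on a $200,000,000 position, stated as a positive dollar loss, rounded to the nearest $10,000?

At 99% one-sided, z = 2.326.
VaR = z·σ = 2.326 × 0.68% = 1.582%.
On $200,000,000: 0.01582 × $200,000,000 = $3,164,000.

$3,160,000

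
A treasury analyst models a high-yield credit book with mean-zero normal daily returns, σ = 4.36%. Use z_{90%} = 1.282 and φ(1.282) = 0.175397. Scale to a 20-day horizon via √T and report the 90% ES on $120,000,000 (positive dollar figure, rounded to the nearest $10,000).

σ_{20d} = 4.36% × √20 = 19.499%.
ES multiplier = φ(z)/(1−α) = 0.175397/0.1 = 1.754.
ES = 19.499% × 1.754 = 34.201%; on $120,000,000: $41,041,200.

$41,040,000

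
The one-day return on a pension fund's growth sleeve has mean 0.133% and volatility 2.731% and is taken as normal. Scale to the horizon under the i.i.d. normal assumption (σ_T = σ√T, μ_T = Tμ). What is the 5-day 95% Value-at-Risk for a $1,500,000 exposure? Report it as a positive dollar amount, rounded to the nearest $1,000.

At 95%, z = 1.645.
σ_{5d} = 2.731% × √5 = 6.107%; μ_{5d} = 5 × 0.133% = 0.665%.
VaR = −(0.665%) + 1.645 × 6.107% = 9.381%.
On $1,500,000: 0.09381 × $1,500,000 = $140,715.

$141,000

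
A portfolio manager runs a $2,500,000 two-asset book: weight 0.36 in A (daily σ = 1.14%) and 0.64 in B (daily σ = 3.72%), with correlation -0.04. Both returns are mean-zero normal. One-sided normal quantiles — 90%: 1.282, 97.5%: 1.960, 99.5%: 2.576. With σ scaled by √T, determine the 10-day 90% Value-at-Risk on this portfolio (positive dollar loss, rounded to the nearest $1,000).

$243,000

σ_p = √(0.36²·1.14² + 0.64²·3.72² + 2·-0.04·0.36·0.64·1.14·3.72) = 2.400%.
σ_{10d} = 2.400% × √10 = 7.589%.
VaR = 1.282 × 7.589% = 9.729%; on $2,500,000 that is $243,225.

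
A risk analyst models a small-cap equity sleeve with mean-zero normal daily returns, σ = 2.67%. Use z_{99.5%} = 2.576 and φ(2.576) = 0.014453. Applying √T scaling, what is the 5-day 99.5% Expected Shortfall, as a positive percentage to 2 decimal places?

17.26%

σ_{5d} = 2.67% × √5 = 5.970%.
ES multiplier = φ(z)/(1−α) = 0.014453/0.005 = 2.891.
ES = 5.970% × 2.891 = 17.259%.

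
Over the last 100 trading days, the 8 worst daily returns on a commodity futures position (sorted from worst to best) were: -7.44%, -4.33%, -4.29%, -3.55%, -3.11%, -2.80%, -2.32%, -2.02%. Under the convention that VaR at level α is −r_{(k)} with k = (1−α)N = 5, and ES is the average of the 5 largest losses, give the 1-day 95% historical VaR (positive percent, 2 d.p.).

k = 5; the 5th lowest return is -3.11%, so VaR = 3.11%.

3.11%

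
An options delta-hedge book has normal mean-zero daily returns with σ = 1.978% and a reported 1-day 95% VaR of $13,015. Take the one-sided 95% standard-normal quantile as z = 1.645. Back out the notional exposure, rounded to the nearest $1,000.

VaR as a fraction of value: z·σ = 1.645 × 1.978% = 3.25381%.
Position = $13,015 / 0.0325381 = $399,993.

$400,000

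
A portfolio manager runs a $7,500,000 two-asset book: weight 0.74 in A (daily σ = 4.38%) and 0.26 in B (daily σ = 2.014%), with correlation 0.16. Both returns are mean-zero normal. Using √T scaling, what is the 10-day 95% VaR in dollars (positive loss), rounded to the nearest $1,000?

σ_p = √(0.74²·4.38² + 0.26²·2.014² + 2·0.16·0.74·0.26·4.38·2.014) = 3.365%.
σ_{10d} = 3.365% × √10 = 10.641%.
z(95%) = 1.645.
VaR = 1.645 × 10.641% = 17.504%; on $7,500,000 that is $1,312,800.

$1,313,000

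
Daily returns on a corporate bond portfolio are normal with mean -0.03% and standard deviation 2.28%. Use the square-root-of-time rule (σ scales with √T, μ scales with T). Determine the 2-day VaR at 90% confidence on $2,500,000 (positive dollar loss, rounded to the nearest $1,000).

At 90%, z = 1.282.
σ_{2d} = 2.28% × √2 = 3.224%; μ_{2d} = 2 × -0.03% = -0.060%.
VaR = −(-0.060%) + 1.282 × 3.224% = 4.193%.
On $2,500,000: 0.04193 × $2,500,000 = $104,825.

$105,000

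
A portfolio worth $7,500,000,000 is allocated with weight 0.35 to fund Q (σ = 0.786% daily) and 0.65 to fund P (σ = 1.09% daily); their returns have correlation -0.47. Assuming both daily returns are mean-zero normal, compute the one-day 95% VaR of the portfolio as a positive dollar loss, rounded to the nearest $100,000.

σ_p² = 0.35²·0.786² + 0.65²·1.09² + 2·-0.47·0.35·0.65·0.786·1.09 = 0.3944 (%²).
σ_p = √0.3944 = 0.628%.
At 95%, z = 1.645.
VaR = 1.645 × 0.628% = 1.033%; on $7,500,000,000 that is $77,475,000.

$77,500,000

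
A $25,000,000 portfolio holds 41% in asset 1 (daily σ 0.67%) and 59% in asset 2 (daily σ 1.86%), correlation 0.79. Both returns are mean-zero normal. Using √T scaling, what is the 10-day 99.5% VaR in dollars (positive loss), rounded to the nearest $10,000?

σ_p = √(0.41²·0.67² + 0.59²·1.86² + 2·0.79·0.41·0.59·0.67·1.86) = 1.325%.
σ_{10d} = 1.325% × √10 = 4.190%.
z(99.5%) = 2.576.
VaR = 2.576 × 4.190% = 10.793%; on $25,000,000 that is $2,698,250.

$2,700,000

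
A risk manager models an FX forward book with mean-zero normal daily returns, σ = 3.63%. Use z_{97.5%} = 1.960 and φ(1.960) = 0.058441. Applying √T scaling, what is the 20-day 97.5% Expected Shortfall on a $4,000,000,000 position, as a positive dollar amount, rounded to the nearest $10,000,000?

σ_{20d} = 3.63% × √20 = 16.234%.
ES multiplier = φ(z)/(1−α) = 0.058441/0.025 = 2.338.
ES = 16.234% × 2.338 = 37.955%; on $4,000,000,000: $1,518,200,000.

$1,520,000,000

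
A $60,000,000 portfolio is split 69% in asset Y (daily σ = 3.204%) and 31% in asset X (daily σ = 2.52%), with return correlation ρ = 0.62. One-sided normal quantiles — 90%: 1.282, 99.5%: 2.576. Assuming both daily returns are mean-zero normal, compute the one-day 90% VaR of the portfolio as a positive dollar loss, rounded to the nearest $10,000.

$2,130,000

σ_p² = 0.69²·3.204² + 0.31²·2.52² + 2·0.62·0.69·0.31·3.204·2.52 = 7.6393 (%²).
σ_p = √7.6393 = 2.764%.
VaR = 1.282 × 2.764% = 3.543%; on $60,000,000 that is $2,125,800.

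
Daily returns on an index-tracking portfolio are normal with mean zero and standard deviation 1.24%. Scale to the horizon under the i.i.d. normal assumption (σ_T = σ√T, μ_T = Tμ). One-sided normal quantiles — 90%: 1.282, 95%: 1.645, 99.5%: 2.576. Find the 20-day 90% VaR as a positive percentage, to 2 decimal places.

σ_{20d} = 1.24% × √20 = 5.545%.
VaR = 1.282 × 5.545% = 7.109%.

7.11%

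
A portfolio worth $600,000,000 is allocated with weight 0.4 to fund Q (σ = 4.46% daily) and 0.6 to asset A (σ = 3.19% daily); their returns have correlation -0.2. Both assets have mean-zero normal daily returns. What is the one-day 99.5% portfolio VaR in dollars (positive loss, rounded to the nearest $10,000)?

$36,180,000

σ_p² = 0.4²·4.46² + 0.6²·3.19² + 2·-0.2·0.4·0.6·4.46·3.19 = 5.4802 (%²).
σ_p = √5.4802 = 2.341%.
At 99.5%, z = 2.576.
VaR = 2.576 × 2.341% = 6.030%; on $600,000,000 that is $36,180,000.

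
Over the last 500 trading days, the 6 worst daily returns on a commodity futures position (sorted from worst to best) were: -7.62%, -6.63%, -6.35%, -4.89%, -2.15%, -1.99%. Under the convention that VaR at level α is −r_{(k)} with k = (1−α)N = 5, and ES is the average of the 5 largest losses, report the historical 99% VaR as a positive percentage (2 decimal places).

k = 5; the 5th lowest return is -2.15%, so VaR = 2.15%.

2.15%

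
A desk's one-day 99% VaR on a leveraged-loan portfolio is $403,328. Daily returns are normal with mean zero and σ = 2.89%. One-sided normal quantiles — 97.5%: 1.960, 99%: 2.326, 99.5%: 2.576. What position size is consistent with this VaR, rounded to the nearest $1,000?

VaR as a fraction of value: z·σ = 2.326 × 2.89% = 6.72214%.
Position = $403,328 / 0.0672214 = $5,999,994.

$6,000,000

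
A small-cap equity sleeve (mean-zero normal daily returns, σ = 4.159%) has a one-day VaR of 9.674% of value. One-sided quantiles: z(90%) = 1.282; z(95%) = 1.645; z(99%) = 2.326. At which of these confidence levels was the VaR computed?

99%

Implied z = VaR/σ = 9.674 / 4.159 = 2.326.
This matches z(99%) = 2.326.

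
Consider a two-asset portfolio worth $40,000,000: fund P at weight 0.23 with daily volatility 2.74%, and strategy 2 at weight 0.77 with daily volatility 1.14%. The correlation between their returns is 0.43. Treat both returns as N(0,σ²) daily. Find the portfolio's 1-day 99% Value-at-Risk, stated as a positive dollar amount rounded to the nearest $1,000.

σ_p² = 0.23²·2.74² + 0.77²·1.14² + 2·0.43·0.23·0.77·2.74·1.14 = 1.6434 (%²).
σ_p = √1.6434 = 1.282%.
At 99%, z = 2.326.
VaR = 2.326 × 1.282% = 2.982%; on $40,000,000 that is $1,192,800.

$1,193,000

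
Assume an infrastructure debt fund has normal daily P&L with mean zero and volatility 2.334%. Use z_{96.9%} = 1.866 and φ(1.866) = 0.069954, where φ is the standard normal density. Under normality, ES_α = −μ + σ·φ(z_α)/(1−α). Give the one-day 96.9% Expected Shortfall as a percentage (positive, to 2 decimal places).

Tail multiplier: φ(z)/(1−α) = 0.069954 / 0.031 = 2.257.
ES = 2.334% × 2.257 = 5.268%.

5.27%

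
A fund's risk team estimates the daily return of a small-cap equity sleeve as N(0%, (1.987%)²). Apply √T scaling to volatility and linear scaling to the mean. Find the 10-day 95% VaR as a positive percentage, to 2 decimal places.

At 95%, z = 1.645.
σ_{10d} = 1.987% × √10 = 6.283%.
VaR = 1.645 × 6.283% = 10.336%.

10.34%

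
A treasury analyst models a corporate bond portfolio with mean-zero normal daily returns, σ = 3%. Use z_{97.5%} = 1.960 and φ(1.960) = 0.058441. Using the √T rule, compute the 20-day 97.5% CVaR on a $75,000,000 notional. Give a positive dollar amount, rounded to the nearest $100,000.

$23,500,000

σ_{20d} = 3% × √20 = 13.416%.
ES multiplier = φ(z)/(1−α) = 0.058441/0.025 = 2.338.
ES = 13.416% × 2.338 = 31.367%; on $75,000,000: $23,525,250.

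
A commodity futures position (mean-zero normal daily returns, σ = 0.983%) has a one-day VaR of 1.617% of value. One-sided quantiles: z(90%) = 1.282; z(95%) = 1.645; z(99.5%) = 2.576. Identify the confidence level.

95%

Implied z = VaR/σ = 1.617 / 0.983 = 1.645.
This matches z(95%) = 1.645.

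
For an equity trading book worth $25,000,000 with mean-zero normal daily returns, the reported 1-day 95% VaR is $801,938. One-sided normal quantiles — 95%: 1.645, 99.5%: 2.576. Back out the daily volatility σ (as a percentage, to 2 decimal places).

VaR as a fraction: $801,938 / $25,000,000 = 3.208%.
σ = VaR / z = 3.208% / 1.645 = 1.950%.

1.95%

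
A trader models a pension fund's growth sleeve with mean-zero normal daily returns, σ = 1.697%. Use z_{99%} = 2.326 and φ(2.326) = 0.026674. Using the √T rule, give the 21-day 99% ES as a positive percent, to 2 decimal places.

σ_{21d} = 1.697% × √21 = 7.777%.
ES multiplier = φ(z)/(1−α) = 0.026674/0.01 = 2.667.
ES = 7.777% × 2.667 = 20.741%.

20.74%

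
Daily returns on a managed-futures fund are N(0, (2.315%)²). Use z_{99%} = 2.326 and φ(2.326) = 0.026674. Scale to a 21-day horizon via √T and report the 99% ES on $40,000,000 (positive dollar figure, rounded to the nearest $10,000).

σ_{21d} = 2.315% × √21 = 10.609%.
ES multiplier = φ(z)/(1−α) = 0.026674/0.01 = 2.667.
ES = 10.609% × 2.667 = 28.294%; on $40,000,000: $11,317,600.

$11,320,000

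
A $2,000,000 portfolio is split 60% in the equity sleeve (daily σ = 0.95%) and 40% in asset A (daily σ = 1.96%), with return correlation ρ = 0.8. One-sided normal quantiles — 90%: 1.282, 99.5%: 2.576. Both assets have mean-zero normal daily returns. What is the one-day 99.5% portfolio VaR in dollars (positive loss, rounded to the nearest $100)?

σ_p² = 0.6²·0.95² + 0.4²·1.96² + 2·0.8·0.6·0.4·0.95·1.96 = 1.6546 (%²).
σ_p = √1.6546 = 1.286%.
VaR = 2.576 × 1.286% = 3.313%; on $2,000,000 that is $66,260.

$66,300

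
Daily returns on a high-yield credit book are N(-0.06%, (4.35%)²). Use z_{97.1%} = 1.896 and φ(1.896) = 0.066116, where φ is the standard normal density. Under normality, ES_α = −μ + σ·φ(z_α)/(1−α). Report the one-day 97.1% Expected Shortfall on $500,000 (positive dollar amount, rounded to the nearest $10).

Tail multiplier: φ(z)/(1−α) = 0.066116 / 0.029 = 2.280.
ES = −(-0.06%) + 4.35% × 2.280 = 9.978%.
On $500,000: 0.09978 × $500,000 = $49,890.

$49,890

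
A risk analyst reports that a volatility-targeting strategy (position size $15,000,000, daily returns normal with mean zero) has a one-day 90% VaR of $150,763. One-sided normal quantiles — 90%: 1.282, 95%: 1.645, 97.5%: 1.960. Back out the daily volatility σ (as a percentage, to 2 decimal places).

0.78%

VaR as a fraction: $150,763 / $15,000,000 = 1.005%.
σ = VaR / z = 1.005% / 1.282 = 0.784%.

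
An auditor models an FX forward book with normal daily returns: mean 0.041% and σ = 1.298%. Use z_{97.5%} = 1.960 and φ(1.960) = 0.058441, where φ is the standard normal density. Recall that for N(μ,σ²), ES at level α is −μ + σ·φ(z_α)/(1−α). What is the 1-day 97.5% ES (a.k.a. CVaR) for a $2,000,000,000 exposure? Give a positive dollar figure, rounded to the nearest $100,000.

$59,900,000

Tail multiplier: φ(z)/(1−α) = 0.058441 / 0.025 = 2.338.
ES = −(0.041%) + 1.298% × 2.338 = 2.994%.
On $2,000,000,000: 0.02994 × $2,000,000,000 = $59,880,000.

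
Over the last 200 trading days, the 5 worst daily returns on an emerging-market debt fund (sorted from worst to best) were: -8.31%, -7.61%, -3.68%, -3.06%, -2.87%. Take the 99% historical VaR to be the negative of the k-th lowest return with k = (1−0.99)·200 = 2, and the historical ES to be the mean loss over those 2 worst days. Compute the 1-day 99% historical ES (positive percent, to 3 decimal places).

7.960%

The 2 worst returns sum to -15.92%.
ES = −(-15.92%) / 2 = 7.96% ≈ 7.960%.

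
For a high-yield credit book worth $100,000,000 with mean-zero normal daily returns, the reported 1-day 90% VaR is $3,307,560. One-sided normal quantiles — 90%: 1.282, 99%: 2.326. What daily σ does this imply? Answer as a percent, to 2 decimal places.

VaR as a fraction: $3,307,560 / $100,000,000 = 3.308%.
σ = VaR / z = 3.308% / 1.282 = 2.580%.

2.58%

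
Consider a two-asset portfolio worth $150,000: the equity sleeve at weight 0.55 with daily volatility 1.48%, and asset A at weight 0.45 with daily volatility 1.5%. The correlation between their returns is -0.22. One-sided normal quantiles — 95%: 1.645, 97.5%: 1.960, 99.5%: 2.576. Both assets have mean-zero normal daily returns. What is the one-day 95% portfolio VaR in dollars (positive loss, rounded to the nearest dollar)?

$2,310

σ_p² = 0.55²·1.48² + 0.45²·1.5² + 2·-0.22·0.55·0.45·1.48·1.5 = 0.8765 (%²).
σ_p = √0.8765 = 0.936%.
VaR = 1.645 × 0.936% = 1.540%; on $150,000 that is $2,310.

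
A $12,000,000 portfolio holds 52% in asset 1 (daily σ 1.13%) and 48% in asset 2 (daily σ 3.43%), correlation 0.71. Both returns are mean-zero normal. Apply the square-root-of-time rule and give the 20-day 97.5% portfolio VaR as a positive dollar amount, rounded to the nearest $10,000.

σ_p = √(0.52²·1.13² + 0.48²·3.43² + 2·0.71·0.52·0.48·1.13·3.43) = 2.105%.
σ_{20d} = 2.105% × √20 = 9.414%.
z(97.5%) = 1.960.
VaR = 1.960 × 9.414% = 18.451%; on $12,000,000 that is $2,214,120.

$2,210,000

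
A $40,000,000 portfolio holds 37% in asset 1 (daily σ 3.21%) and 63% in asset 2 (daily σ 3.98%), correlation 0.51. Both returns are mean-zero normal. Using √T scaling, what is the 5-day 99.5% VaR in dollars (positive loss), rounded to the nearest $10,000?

$7,550,000

σ_p = √(0.37²·3.21² + 0.63²·3.98² + 2·0.51·0.37·0.63·3.21·3.98) = 3.276%.
σ_{5d} = 3.276% × √5 = 7.325%.
z(99.5%) = 2.576.
VaR = 2.576 × 7.325% = 18.869%; on $40,000,000 that is $7,547,600.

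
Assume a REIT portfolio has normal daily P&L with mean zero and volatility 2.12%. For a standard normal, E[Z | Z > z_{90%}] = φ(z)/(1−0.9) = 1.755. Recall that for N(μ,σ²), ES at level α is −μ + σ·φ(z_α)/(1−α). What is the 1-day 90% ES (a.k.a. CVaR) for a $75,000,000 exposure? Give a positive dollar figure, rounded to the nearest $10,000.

$2,790,000

ES = 2.12% × 1.755 = 3.721%.
On $75,000,000: 0.03721 × $75,000,000 = $2,790,750.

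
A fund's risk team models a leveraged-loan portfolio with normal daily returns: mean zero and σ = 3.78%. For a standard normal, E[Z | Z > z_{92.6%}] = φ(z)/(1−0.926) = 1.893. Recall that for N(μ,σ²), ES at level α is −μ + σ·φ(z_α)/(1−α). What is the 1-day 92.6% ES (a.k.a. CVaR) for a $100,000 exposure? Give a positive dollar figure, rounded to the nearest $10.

$7,160

ES = 3.78% × 1.893 = 7.156%.
On $100,000: 0.07156 × $100,000 = $7,156.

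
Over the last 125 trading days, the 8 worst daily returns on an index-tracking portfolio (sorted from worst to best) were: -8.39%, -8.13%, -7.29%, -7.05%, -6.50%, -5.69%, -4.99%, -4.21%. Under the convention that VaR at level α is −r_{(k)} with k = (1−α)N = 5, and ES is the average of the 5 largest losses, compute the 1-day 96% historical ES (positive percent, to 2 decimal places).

7.47%

The 5 worst returns sum to -37.36%.
ES = −(-37.36%) / 5 = 7.472% ≈ 7.47%.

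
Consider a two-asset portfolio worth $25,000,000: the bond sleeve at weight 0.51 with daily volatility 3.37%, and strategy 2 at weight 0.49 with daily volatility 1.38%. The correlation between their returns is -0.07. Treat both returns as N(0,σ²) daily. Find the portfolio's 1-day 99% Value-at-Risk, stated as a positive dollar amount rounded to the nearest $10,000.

$1,050,000

σ_p² = 0.51²·3.37² + 0.49²·1.38² + 2·-0.07·0.51·0.49·3.37·1.38 = 3.2485 (%²).
σ_p = √3.2485 = 1.802%.
At 99%, z = 2.326.
VaR = 2.326 × 1.802% = 4.191%; on $25,000,000 that is $1,047,750.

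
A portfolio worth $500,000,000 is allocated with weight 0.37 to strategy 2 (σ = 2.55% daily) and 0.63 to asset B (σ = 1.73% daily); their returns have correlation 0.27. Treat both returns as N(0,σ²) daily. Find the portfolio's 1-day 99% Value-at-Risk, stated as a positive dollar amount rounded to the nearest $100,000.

$18,900,000

σ_p² = 0.37²·2.55² + 0.63²·1.73² + 2·0.27·0.37·0.63·2.55·1.73 = 2.6334 (%²).
σ_p = √2.6334 = 1.623%.
At 99%, z = 2.326.
VaR = 2.326 × 1.623% = 3.775%; on $500,000,000 that is $18,875,000.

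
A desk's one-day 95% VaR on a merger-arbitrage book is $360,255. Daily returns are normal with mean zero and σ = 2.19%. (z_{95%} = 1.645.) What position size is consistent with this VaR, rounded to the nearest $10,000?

$10,000,000

VaR as a fraction of value: z·σ = 1.645 × 2.19% = 3.60255%.
Position = $360,255 / 0.0360255 = $10,000,000.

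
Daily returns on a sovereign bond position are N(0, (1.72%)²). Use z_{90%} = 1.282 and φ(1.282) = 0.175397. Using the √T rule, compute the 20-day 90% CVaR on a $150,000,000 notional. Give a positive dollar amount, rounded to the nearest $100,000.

σ_{20d} = 1.72% × √20 = 7.692%.
ES multiplier = φ(z)/(1−α) = 0.175397/0.1 = 1.754.
ES = 7.692% × 1.754 = 13.492%; on $150,000,000: $20,238,000.

$20,200,000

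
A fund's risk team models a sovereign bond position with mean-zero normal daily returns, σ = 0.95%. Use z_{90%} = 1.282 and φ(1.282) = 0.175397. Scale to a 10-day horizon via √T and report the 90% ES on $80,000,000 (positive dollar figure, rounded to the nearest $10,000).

σ_{10d} = 0.95% × √10 = 3.004%.
ES multiplier = φ(z)/(1−α) = 0.175397/0.1 = 1.754.
ES = 3.004% × 1.754 = 5.269%; on $80,000,000: $4,215,200.

$4,220,000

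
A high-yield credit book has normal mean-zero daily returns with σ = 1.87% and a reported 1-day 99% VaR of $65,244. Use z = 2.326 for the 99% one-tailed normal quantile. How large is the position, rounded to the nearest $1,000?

$1,500,000

VaR as a fraction of value: z·σ = 2.326 × 1.87% = 4.34962%.
Position = $65,244 / 0.0434962 = $1,499,993.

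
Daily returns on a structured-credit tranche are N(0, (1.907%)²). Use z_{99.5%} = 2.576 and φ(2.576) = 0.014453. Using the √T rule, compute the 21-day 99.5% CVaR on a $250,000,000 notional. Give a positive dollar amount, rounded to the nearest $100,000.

$63,200,000

σ_{21d} = 1.907% × √21 = 8.739%.
ES multiplier = φ(z)/(1−α) = 0.014453/0.005 = 2.891.
ES = 8.739% × 2.891 = 25.264%; on $250,000,000: $63,160,000.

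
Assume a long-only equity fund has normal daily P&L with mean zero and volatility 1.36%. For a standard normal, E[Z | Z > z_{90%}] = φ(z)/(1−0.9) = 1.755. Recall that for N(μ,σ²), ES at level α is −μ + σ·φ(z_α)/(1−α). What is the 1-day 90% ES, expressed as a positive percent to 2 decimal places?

2.39%

ES = 1.36% × 1.755 = 2.387%.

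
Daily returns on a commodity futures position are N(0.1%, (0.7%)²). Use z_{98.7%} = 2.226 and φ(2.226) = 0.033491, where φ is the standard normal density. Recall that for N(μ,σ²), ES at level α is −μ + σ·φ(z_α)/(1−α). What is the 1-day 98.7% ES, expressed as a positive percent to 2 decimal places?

Tail multiplier: φ(z)/(1−α) = 0.033491 / 0.013 = 2.576.
ES = −(0.1%) + 0.7% × 2.576 = 1.703%.

1.70%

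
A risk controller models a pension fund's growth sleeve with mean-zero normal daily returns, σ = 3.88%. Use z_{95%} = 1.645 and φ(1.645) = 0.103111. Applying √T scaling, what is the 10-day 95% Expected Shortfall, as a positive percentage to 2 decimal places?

25.30%

σ_{10d} = 3.88% × √10 = 12.270%.
ES multiplier = φ(z)/(1−α) = 0.103111/0.05 = 2.062.
ES = 12.270% × 2.062 = 25.301%.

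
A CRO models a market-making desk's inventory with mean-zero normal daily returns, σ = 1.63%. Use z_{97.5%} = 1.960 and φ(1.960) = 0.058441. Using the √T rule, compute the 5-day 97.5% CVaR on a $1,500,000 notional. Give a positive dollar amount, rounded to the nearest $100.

$127,800

σ_{5d} = 1.63% × √5 = 3.645%.
ES multiplier = φ(z)/(1−α) = 0.058441/0.025 = 2.338.
ES = 3.645% × 2.338 = 8.522%; on $1,500,000: $127,830.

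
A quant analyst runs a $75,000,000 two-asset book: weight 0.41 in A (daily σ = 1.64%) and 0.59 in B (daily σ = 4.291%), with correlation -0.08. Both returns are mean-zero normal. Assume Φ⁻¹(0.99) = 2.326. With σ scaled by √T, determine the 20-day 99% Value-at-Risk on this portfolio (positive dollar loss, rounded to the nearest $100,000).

σ_p = √(0.41²·1.64² + 0.59²·4.291² + 2·-0.08·0.41·0.59·1.64·4.291) = 2.567%.
σ_{20d} = 2.567% × √20 = 11.480%.
VaR = 2.326 × 11.480% = 26.702%; on $75,000,000 that is $20,026,500.

$20,000,000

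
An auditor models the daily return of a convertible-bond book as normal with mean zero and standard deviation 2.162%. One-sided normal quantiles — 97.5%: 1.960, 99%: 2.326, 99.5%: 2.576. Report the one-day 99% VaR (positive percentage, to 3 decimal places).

VaR = z·σ = 2.326 × 2.162% = 5.029%.

5.029%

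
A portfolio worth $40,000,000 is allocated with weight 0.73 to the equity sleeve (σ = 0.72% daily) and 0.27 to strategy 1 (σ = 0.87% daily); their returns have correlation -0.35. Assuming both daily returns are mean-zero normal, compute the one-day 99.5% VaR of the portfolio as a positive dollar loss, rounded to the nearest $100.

σ_p² = 0.73²·0.72² + 0.27²·0.87² + 2·-0.35·0.73·0.27·0.72·0.87 = 0.2450 (%²).
σ_p = √0.2450 = 0.495%.
At 99.5%, z = 2.576.
VaR = 2.576 × 0.495% = 1.275%; on $40,000,000 that is $510,000.

$510,000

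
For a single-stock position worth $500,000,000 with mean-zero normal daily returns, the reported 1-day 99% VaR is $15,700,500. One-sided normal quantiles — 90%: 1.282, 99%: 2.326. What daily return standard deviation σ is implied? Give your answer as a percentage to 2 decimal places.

1.35%

VaR as a fraction: $15,700,500 / $500,000,000 = 3.140%.
σ = VaR / z = 3.140% / 2.326 = 1.350%.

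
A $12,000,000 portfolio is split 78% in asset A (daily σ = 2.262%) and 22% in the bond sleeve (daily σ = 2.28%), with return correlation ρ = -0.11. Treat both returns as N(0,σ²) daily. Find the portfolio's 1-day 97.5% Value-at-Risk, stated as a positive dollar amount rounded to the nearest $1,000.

σ_p² = 0.78²·2.262² + 0.22²·2.28² + 2·-0.11·0.78·0.22·2.262·2.28 = 3.1699 (%²).
σ_p = √3.1699 = 1.780%.
At 97.5%, z = 1.960.
VaR = 1.960 × 1.780% = 3.489%; on $12,000,000 that is $418,680.

$419,000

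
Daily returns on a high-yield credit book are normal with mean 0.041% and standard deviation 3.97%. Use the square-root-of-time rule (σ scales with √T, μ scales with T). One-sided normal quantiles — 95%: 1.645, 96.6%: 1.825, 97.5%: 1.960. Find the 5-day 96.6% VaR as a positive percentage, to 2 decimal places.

σ_{5d} = 3.97% × √5 = 8.877%; μ_{5d} = 5 × 0.041% = 0.205%.
VaR = −(0.205%) + 1.825 × 8.877% = 15.996%.

16.00%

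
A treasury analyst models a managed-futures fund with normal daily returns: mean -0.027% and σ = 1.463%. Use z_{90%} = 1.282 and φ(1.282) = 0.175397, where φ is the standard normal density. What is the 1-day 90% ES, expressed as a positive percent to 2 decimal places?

2.59%

Tail multiplier: φ(z)/(1−α) = 0.175397 / 0.1 = 1.754.
ES = −(-0.027%) + 1.463% × 1.754 = 2.593%.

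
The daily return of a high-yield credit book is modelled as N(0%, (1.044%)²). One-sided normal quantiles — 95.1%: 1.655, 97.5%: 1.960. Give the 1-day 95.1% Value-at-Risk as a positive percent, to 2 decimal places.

VaR = z·σ = 1.655 × 1.044% = 1.728%.

1.73%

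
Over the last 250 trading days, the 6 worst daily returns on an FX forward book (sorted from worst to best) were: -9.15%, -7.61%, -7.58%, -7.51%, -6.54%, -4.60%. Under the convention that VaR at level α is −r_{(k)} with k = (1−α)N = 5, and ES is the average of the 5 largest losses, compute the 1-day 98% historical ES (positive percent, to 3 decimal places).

7.678%

The 5 worst returns sum to -38.39%.
ES = −(-38.39%) / 5 = 7.678%.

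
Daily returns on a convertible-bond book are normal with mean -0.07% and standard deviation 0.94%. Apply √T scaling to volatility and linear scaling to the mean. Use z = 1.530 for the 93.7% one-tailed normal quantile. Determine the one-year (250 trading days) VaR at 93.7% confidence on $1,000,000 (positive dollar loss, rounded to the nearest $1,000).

σ_{250d} = 0.94% × √250 = 14.863%; μ_{250d} = 250 × -0.07% = -17.500%.
VaR = −(-17.500%) + 1.530 × 14.863% = 40.240%.
On $1,000,000: 0.40240 × $1,000,000 = $402,400.

$402,000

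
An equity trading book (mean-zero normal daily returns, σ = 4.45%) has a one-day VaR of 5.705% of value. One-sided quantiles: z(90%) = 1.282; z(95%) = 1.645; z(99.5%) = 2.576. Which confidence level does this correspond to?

Implied z = VaR/σ = 5.705 / 4.45 = 1.282.
This matches z(90%) = 1.282.

90%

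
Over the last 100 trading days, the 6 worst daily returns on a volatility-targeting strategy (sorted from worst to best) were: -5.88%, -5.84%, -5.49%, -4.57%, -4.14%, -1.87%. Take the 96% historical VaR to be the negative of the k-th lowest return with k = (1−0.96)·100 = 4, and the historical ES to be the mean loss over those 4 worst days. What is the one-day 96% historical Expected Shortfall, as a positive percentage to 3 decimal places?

The 4 worst returns sum to -21.78%.
ES = −(-21.78%) / 4 = 5.445%.

5.445%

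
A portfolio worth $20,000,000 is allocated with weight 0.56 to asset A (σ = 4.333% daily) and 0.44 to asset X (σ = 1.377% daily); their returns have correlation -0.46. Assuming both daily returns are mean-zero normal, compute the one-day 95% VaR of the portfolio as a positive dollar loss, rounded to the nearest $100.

σ_p² = 0.56²·4.333² + 0.44²·1.377² + 2·-0.46·0.56·0.44·4.333·1.377 = 4.9024 (%²).
σ_p = √4.9024 = 2.214%.
At 95%, z = 1.645.
VaR = 1.645 × 2.214% = 3.642%; on $20,000,000 that is $728,400.

$728,400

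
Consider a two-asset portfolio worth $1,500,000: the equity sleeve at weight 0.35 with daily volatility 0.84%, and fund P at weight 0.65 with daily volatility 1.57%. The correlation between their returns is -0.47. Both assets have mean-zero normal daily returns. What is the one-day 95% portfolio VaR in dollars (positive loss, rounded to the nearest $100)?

$22,700

σ_p² = 0.35²·0.84² + 0.65²·1.57² + 2·-0.47·0.35·0.65·0.84·1.57 = 0.8458 (%²).
σ_p = √0.8458 = 0.920%.
At 95%, z = 1.645.
VaR = 1.645 × 0.920% = 1.513%; on $1,500,000 that is $22,695.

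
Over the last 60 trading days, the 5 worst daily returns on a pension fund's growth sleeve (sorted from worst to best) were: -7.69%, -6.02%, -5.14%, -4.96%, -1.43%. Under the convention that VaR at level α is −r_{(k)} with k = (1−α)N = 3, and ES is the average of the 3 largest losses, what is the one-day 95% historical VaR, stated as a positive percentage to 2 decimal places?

k = 3; the 3rd lowest return is -5.14%, so VaR = 5.14%.

5.14%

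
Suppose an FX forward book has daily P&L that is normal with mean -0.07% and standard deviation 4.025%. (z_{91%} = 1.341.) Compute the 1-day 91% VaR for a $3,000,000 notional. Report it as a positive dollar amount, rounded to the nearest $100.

$164,000

VaR = −μ + z·σ = −(-0.07%) + 1.341 × 4.025% = 5.468%.
On $3,000,000: 0.05468 × $3,000,000 = $164,040.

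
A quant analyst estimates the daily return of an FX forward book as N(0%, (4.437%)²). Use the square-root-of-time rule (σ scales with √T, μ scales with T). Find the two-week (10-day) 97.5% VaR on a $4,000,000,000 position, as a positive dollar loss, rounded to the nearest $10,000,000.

At 97.5%, z = 1.960.
σ_{10d} = 4.437% × √10 = 14.031%.
VaR = 1.960 × 14.031% = 27.501%.
On $4,000,000,000: 0.27501 × $4,000,000,000 = $1,100,040,000.

$1,100,000,000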